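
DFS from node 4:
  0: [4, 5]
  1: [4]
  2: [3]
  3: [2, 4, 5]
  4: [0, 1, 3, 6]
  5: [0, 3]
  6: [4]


Visit 4, push [6, 3, 1, 0]
Visit 0, push [5]
Visit 5, push [3]
Visit 3, push [2]
Visit 2, push []
Visit 1, push []
Visit 6, push []

DFS order: [4, 0, 5, 3, 2, 1, 6]


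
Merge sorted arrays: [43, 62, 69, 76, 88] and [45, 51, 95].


Take 43 from A
Take 45 from B
Take 51 from B
Take 62 from A
Take 69 from A
Take 76 from A
Take 88 from A

Merged: [43, 45, 51, 62, 69, 76, 88, 95]


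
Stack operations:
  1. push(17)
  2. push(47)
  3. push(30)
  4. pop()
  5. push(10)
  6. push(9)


push(17) -> [17]
push(47) -> [17, 47]
push(30) -> [17, 47, 30]
pop()->30, [17, 47]
push(10) -> [17, 47, 10]
push(9) -> [17, 47, 10, 9]

Final stack: [17, 47, 10, 9]


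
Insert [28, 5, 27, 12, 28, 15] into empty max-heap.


Insert 28: [28]
Insert 5: [28, 5]
Insert 27: [28, 5, 27]
Insert 12: [28, 12, 27, 5]
Insert 28: [28, 28, 27, 5, 12]
Insert 15: [28, 28, 27, 5, 12, 15]

Final heap: [28, 28, 27, 5, 12, 15]


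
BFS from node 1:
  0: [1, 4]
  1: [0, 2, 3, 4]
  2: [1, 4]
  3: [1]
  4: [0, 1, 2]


Visit 1, enqueue [0, 2, 3, 4]
Visit 0, enqueue []
Visit 2, enqueue []
Visit 3, enqueue []
Visit 4, enqueue []

BFS order: [1, 0, 2, 3, 4]


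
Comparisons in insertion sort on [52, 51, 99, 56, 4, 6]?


Algorithm: insertion sort
Input: [52, 51, 99, 56, 4, 6]
Sorted: [4, 6, 51, 52, 56, 99]

13


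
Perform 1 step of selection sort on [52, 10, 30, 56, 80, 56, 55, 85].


Initial: [52, 10, 30, 56, 80, 56, 55, 85]
Step 1: min=10 at 1
  Swap: [10, 52, 30, 56, 80, 56, 55, 85]

After 1 step: [10, 52, 30, 56, 80, 56, 55, 85]


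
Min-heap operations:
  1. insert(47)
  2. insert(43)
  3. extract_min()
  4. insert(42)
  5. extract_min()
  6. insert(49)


insert(47) -> [47]
insert(43) -> [43, 47]
extract_min()->43, [47]
insert(42) -> [42, 47]
extract_min()->42, [47]
insert(49) -> [47, 49]

Final heap: [47, 49]


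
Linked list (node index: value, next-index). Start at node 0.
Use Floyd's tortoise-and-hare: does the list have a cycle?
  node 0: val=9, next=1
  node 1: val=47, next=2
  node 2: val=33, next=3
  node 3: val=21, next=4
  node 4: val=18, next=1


Floyd's tortoise (slow, +1) and hare (fast, +2):
  init: slow=0, fast=0
  step 1: slow=1, fast=2
  step 2: slow=2, fast=4
  step 3: slow=3, fast=2
  step 4: slow=4, fast=4
  slow == fast at node 4: cycle detected

Cycle: yes


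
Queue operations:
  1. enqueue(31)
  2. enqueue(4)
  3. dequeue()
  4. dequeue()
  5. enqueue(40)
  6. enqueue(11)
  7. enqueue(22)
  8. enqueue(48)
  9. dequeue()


enqueue(31) -> [31]
enqueue(4) -> [31, 4]
dequeue()->31, [4]
dequeue()->4, []
enqueue(40) -> [40]
enqueue(11) -> [40, 11]
enqueue(22) -> [40, 11, 22]
enqueue(48) -> [40, 11, 22, 48]
dequeue()->40, [11, 22, 48]

Final queue: [11, 22, 48]


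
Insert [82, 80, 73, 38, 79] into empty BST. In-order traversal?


Insert 82: root
Insert 80: L from 82
Insert 73: L from 82 -> L from 80
Insert 38: L from 82 -> L from 80 -> L from 73
Insert 79: L from 82 -> L from 80 -> R from 73

In-order: [38, 73, 79, 80, 82]


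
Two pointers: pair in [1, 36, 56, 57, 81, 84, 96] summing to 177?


lo=0(1)+hi=6(96)=97
lo=1(36)+hi=6(96)=132
lo=2(56)+hi=6(96)=152
lo=3(57)+hi=6(96)=153
lo=4(81)+hi=6(96)=177

Yes: 81+96=177


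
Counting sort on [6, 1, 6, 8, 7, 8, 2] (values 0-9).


Input: [6, 1, 6, 8, 7, 8, 2]
Counts: [0, 1, 1, 0, 0, 0, 2, 1, 2, 0]

Sorted: [1, 2, 6, 6, 7, 8, 8]


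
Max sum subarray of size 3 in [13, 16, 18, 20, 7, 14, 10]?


[0:3]: 47
[1:4]: 54
[2:5]: 45
[3:6]: 41
[4:7]: 31

Max: 54 at [1:4]


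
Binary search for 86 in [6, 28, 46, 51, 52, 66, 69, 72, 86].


Step 1: lo=0, hi=8, mid=4, val=52
Step 2: lo=5, hi=8, mid=6, val=69
Step 3: lo=7, hi=8, mid=7, val=72
Step 4: lo=8, hi=8, mid=8, val=86

Found at index 8


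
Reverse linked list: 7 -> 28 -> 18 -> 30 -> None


Step 1: curr=7, set curr.next=prev(None) | reversed so far: 7
Step 2: curr=28, set curr.next=prev(7) | reversed so far: 28 -> 7
Step 3: curr=18, set curr.next=prev(28) | reversed so far: 18 -> 28 -> 7
Step 4: curr=30, set curr.next=prev(18) | reversed so far: 30 -> 18 -> 28 -> 7

30 -> 18 -> 28 -> 7 -> None


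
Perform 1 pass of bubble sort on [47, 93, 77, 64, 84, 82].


Initial: [47, 93, 77, 64, 84, 82]
Pass 1: [47, 77, 64, 84, 82, 93] (4 swaps)

After 1 pass: [47, 77, 64, 84, 82, 93]


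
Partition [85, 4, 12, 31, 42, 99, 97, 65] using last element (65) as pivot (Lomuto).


Pivot: 65
  4 <= 65: swap -> [4, 85, 12, 31, 42, 99, 97, 65]
  12 <= 65: swap -> [4, 12, 85, 31, 42, 99, 97, 65]
  31 <= 65: swap -> [4, 12, 31, 85, 42, 99, 97, 65]
  42 <= 65: swap -> [4, 12, 31, 42, 85, 99, 97, 65]
Place pivot at 4: [4, 12, 31, 42, 65, 99, 97, 85]

Partitioned: [4, 12, 31, 42, 65, 99, 97, 85]


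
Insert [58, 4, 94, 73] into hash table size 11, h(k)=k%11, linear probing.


Insert 58: h=3 -> slot 3
Insert 4: h=4 -> slot 4
Insert 94: h=6 -> slot 6
Insert 73: h=7 -> slot 7

Table: [None, None, None, 58, 4, None, 94, 73, None, None, None]


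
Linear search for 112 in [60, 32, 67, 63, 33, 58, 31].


i=0: 60!=112
i=1: 32!=112
i=2: 67!=112
i=3: 63!=112
i=4: 33!=112
i=5: 58!=112
i=6: 31!=112

Not found, 7 comps


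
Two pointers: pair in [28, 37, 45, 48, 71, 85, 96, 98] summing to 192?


lo=0(28)+hi=7(98)=126
lo=1(37)+hi=7(98)=135
lo=2(45)+hi=7(98)=143
lo=3(48)+hi=7(98)=146
lo=4(71)+hi=7(98)=169
lo=5(85)+hi=7(98)=183
lo=6(96)+hi=7(98)=194

No pair found


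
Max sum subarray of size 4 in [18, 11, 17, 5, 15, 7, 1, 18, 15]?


[0:4]: 51
[1:5]: 48
[2:6]: 44
[3:7]: 28
[4:8]: 41
[5:9]: 41

Max: 51 at [0:4]


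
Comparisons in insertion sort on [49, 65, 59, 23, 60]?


Algorithm: insertion sort
Input: [49, 65, 59, 23, 60]
Sorted: [23, 49, 59, 60, 65]

8


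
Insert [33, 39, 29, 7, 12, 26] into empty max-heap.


Insert 33: [33]
Insert 39: [39, 33]
Insert 29: [39, 33, 29]
Insert 7: [39, 33, 29, 7]
Insert 12: [39, 33, 29, 7, 12]
Insert 26: [39, 33, 29, 7, 12, 26]

Final heap: [39, 33, 29, 7, 12, 26]


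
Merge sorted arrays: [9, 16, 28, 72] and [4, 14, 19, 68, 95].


Take 4 from B
Take 9 from A
Take 14 from B
Take 16 from A
Take 19 from B
Take 28 from A
Take 68 from B
Take 72 from A

Merged: [4, 9, 14, 16, 19, 28, 68, 72, 95]


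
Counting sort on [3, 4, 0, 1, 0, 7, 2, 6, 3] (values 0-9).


Input: [3, 4, 0, 1, 0, 7, 2, 6, 3]
Counts: [2, 1, 1, 2, 1, 0, 1, 1, 0, 0]

Sorted: [0, 0, 1, 2, 3, 3, 4, 6, 7]


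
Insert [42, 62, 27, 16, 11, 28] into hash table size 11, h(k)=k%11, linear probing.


Insert 42: h=9 -> slot 9
Insert 62: h=7 -> slot 7
Insert 27: h=5 -> slot 5
Insert 16: h=5, 1 probes -> slot 6
Insert 11: h=0 -> slot 0
Insert 28: h=6, 2 probes -> slot 8

Table: [11, None, None, None, None, 27, 16, 62, 28, 42, None]


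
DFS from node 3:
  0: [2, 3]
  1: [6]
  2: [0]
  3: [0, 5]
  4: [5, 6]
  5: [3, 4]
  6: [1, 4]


Visit 3, push [5, 0]
Visit 0, push [2]
Visit 2, push []
Visit 5, push [4]
Visit 4, push [6]
Visit 6, push [1]
Visit 1, push []

DFS order: [3, 0, 2, 5, 4, 6, 1]


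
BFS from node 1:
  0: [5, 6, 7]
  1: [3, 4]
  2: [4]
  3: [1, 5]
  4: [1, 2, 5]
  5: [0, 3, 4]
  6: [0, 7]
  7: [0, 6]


Visit 1, enqueue [3, 4]
Visit 3, enqueue [5]
Visit 4, enqueue [2]
Visit 5, enqueue [0]
Visit 2, enqueue []
Visit 0, enqueue [6, 7]
Visit 6, enqueue []
Visit 7, enqueue []

BFS order: [1, 3, 4, 5, 2, 0, 6, 7]


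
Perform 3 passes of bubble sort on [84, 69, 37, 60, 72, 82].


Initial: [84, 69, 37, 60, 72, 82]
Pass 1: [69, 37, 60, 72, 82, 84] (5 swaps)
Pass 2: [37, 60, 69, 72, 82, 84] (2 swaps)
Pass 3: [37, 60, 69, 72, 82, 84] (0 swaps)

After 3 passes: [37, 60, 69, 72, 82, 84]


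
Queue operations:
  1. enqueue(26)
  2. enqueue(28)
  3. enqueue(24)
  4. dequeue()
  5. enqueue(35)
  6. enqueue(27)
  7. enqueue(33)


enqueue(26) -> [26]
enqueue(28) -> [26, 28]
enqueue(24) -> [26, 28, 24]
dequeue()->26, [28, 24]
enqueue(35) -> [28, 24, 35]
enqueue(27) -> [28, 24, 35, 27]
enqueue(33) -> [28, 24, 35, 27, 33]

Final queue: [28, 24, 35, 27, 33]


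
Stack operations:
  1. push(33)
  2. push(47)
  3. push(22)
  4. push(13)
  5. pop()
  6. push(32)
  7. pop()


push(33) -> [33]
push(47) -> [33, 47]
push(22) -> [33, 47, 22]
push(13) -> [33, 47, 22, 13]
pop()->13, [33, 47, 22]
push(32) -> [33, 47, 22, 32]
pop()->32, [33, 47, 22]

Final stack: [33, 47, 22]


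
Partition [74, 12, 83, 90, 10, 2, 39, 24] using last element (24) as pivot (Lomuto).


Pivot: 24
  12 <= 24: swap -> [12, 74, 83, 90, 10, 2, 39, 24]
  10 <= 24: swap -> [12, 10, 83, 90, 74, 2, 39, 24]
  2 <= 24: swap -> [12, 10, 2, 90, 74, 83, 39, 24]
Place pivot at 3: [12, 10, 2, 24, 74, 83, 39, 90]

Partitioned: [12, 10, 2, 24, 74, 83, 39, 90]


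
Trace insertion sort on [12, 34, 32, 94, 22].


Initial: [12, 34, 32, 94, 22]
Insert 34: [12, 34, 32, 94, 22]
Insert 32: [12, 32, 34, 94, 22]
Insert 94: [12, 32, 34, 94, 22]
Insert 22: [12, 22, 32, 34, 94]

Sorted: [12, 22, 32, 34, 94]


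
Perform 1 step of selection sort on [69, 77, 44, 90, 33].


Initial: [69, 77, 44, 90, 33]
Step 1: min=33 at 4
  Swap: [33, 77, 44, 90, 69]

After 1 step: [33, 77, 44, 90, 69]


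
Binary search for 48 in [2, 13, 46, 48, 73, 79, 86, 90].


Step 1: lo=0, hi=7, mid=3, val=48

Found at index 3


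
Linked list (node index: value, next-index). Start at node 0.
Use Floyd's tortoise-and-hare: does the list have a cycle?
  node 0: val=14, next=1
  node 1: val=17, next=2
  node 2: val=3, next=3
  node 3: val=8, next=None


Floyd's tortoise (slow, +1) and hare (fast, +2):
  init: slow=0, fast=0
  step 1: slow=1, fast=2
  step 2: fast 2->3->None, no cycle

Cycle: no


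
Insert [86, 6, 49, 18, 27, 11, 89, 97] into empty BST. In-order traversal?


Insert 86: root
Insert 6: L from 86
Insert 49: L from 86 -> R from 6
Insert 18: L from 86 -> R from 6 -> L from 49
Insert 27: L from 86 -> R from 6 -> L from 49 -> R from 18
Insert 11: L from 86 -> R from 6 -> L from 49 -> L from 18
Insert 89: R from 86
Insert 97: R from 86 -> R from 89

In-order: [6, 11, 18, 27, 49, 86, 89, 97]


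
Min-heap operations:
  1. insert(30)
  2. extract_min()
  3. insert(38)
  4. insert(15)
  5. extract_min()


insert(30) -> [30]
extract_min()->30, []
insert(38) -> [38]
insert(15) -> [15, 38]
extract_min()->15, [38]

Final heap: [38]


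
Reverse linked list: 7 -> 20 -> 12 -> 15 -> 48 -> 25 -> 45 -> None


Step 1: curr=7, set curr.next=prev(None) | reversed so far: 7
Step 2: curr=20, set curr.next=prev(7) | reversed so far: 20 -> 7
Step 3: curr=12, set curr.next=prev(20) | reversed so far: 12 -> 20 -> 7
Step 4: curr=15, set curr.next=prev(12) | reversed so far: 15 -> 12 -> 20 -> 7
Step 5: curr=48, set curr.next=prev(15) | reversed so far: 48 -> 15 -> 12 -> 20 -> 7
Step 6: curr=25, set curr.next=prev(48) | reversed so far: 25 -> 48 -> 15 -> 12 -> 20 -> 7
Step 7: curr=45, set curr.next=prev(25) | reversed so far: 45 -> 25 -> 48 -> 15 -> 12 -> 20 -> 7

45 -> 25 -> 48 -> 15 -> 12 -> 20 -> 7 -> None


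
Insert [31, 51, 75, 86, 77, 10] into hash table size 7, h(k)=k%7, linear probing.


Insert 31: h=3 -> slot 3
Insert 51: h=2 -> slot 2
Insert 75: h=5 -> slot 5
Insert 86: h=2, 2 probes -> slot 4
Insert 77: h=0 -> slot 0
Insert 10: h=3, 3 probes -> slot 6

Table: [77, None, 51, 31, 86, 75, 10]


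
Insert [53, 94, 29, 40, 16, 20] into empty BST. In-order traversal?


Insert 53: root
Insert 94: R from 53
Insert 29: L from 53
Insert 40: L from 53 -> R from 29
Insert 16: L from 53 -> L from 29
Insert 20: L from 53 -> L from 29 -> R from 16

In-order: [16, 20, 29, 40, 53, 94]


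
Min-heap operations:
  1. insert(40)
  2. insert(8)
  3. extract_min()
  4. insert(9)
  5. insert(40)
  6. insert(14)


insert(40) -> [40]
insert(8) -> [8, 40]
extract_min()->8, [40]
insert(9) -> [9, 40]
insert(40) -> [9, 40, 40]
insert(14) -> [9, 14, 40, 40]

Final heap: [9, 14, 40, 40]


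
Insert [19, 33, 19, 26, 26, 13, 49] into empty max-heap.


Insert 19: [19]
Insert 33: [33, 19]
Insert 19: [33, 19, 19]
Insert 26: [33, 26, 19, 19]
Insert 26: [33, 26, 19, 19, 26]
Insert 13: [33, 26, 19, 19, 26, 13]
Insert 49: [49, 26, 33, 19, 26, 13, 19]

Final heap: [49, 26, 33, 19, 26, 13, 19]


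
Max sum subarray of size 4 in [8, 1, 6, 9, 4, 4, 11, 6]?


[0:4]: 24
[1:5]: 20
[2:6]: 23
[3:7]: 28
[4:8]: 25

Max: 28 at [3:7]


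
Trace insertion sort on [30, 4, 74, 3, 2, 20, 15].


Initial: [30, 4, 74, 3, 2, 20, 15]
Insert 4: [4, 30, 74, 3, 2, 20, 15]
Insert 74: [4, 30, 74, 3, 2, 20, 15]
Insert 3: [3, 4, 30, 74, 2, 20, 15]
Insert 2: [2, 3, 4, 30, 74, 20, 15]
Insert 20: [2, 3, 4, 20, 30, 74, 15]
Insert 15: [2, 3, 4, 15, 20, 30, 74]

Sorted: [2, 3, 4, 15, 20, 30, 74]


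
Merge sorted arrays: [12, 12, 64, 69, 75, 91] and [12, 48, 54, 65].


Take 12 from A
Take 12 from A
Take 12 from B
Take 48 from B
Take 54 from B
Take 64 from A
Take 65 from B

Merged: [12, 12, 12, 48, 54, 64, 65, 69, 75, 91]


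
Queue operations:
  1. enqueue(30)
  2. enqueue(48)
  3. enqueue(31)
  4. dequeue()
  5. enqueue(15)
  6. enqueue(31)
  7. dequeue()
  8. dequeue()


enqueue(30) -> [30]
enqueue(48) -> [30, 48]
enqueue(31) -> [30, 48, 31]
dequeue()->30, [48, 31]
enqueue(15) -> [48, 31, 15]
enqueue(31) -> [48, 31, 15, 31]
dequeue()->48, [31, 15, 31]
dequeue()->31, [15, 31]

Final queue: [15, 31]


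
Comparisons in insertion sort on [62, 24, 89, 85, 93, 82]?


Algorithm: insertion sort
Input: [62, 24, 89, 85, 93, 82]
Sorted: [24, 62, 82, 85, 89, 93]

9


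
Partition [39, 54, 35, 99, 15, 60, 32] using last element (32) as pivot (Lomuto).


Pivot: 32
  15 <= 32: swap -> [15, 54, 35, 99, 39, 60, 32]
Place pivot at 1: [15, 32, 35, 99, 39, 60, 54]

Partitioned: [15, 32, 35, 99, 39, 60, 54]


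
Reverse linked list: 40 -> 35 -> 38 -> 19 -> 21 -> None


Step 1: curr=40, set curr.next=prev(None) | reversed so far: 40
Step 2: curr=35, set curr.next=prev(40) | reversed so far: 35 -> 40
Step 3: curr=38, set curr.next=prev(35) | reversed so far: 38 -> 35 -> 40
Step 4: curr=19, set curr.next=prev(38) | reversed so far: 19 -> 38 -> 35 -> 40
Step 5: curr=21, set curr.next=prev(19) | reversed so far: 21 -> 19 -> 38 -> 35 -> 40

21 -> 19 -> 38 -> 35 -> 40 -> None


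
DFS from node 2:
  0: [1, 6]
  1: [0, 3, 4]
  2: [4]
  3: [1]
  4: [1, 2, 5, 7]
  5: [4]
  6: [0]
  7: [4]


Visit 2, push [4]
Visit 4, push [7, 5, 1]
Visit 1, push [3, 0]
Visit 0, push [6]
Visit 6, push []
Visit 3, push []
Visit 5, push []
Visit 7, push []

DFS order: [2, 4, 1, 0, 6, 3, 5, 7]


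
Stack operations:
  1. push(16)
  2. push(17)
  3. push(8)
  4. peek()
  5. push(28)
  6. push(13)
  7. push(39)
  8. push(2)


push(16) -> [16]
push(17) -> [16, 17]
push(8) -> [16, 17, 8]
peek()->8
push(28) -> [16, 17, 8, 28]
push(13) -> [16, 17, 8, 28, 13]
push(39) -> [16, 17, 8, 28, 13, 39]
push(2) -> [16, 17, 8, 28, 13, 39, 2]

Final stack: [16, 17, 8, 28, 13, 39, 2]


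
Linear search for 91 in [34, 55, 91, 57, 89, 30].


i=0: 34!=91
i=1: 55!=91
i=2: 91==91 found!

Found at 2, 3 comps


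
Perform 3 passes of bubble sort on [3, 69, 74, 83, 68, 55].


Initial: [3, 69, 74, 83, 68, 55]
Pass 1: [3, 69, 74, 68, 55, 83] (2 swaps)
Pass 2: [3, 69, 68, 55, 74, 83] (2 swaps)
Pass 3: [3, 68, 55, 69, 74, 83] (2 swaps)

After 3 passes: [3, 68, 55, 69, 74, 83]


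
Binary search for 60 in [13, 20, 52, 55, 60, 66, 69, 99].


Step 1: lo=0, hi=7, mid=3, val=55
Step 2: lo=4, hi=7, mid=5, val=66
Step 3: lo=4, hi=4, mid=4, val=60

Found at index 4


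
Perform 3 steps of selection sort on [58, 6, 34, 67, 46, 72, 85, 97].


Initial: [58, 6, 34, 67, 46, 72, 85, 97]
Step 1: min=6 at 1
  Swap: [6, 58, 34, 67, 46, 72, 85, 97]
Step 2: min=34 at 2
  Swap: [6, 34, 58, 67, 46, 72, 85, 97]
Step 3: min=46 at 4
  Swap: [6, 34, 46, 67, 58, 72, 85, 97]

After 3 steps: [6, 34, 46, 67, 58, 72, 85, 97]


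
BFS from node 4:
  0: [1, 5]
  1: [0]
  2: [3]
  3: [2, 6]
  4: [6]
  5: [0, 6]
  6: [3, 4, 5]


Visit 4, enqueue [6]
Visit 6, enqueue [3, 5]
Visit 3, enqueue [2]
Visit 5, enqueue [0]
Visit 2, enqueue []
Visit 0, enqueue [1]
Visit 1, enqueue []

BFS order: [4, 6, 3, 5, 2, 0, 1]


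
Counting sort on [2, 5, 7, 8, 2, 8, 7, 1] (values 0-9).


Input: [2, 5, 7, 8, 2, 8, 7, 1]
Counts: [0, 1, 2, 0, 0, 1, 0, 2, 2, 0]

Sorted: [1, 2, 2, 5, 7, 7, 8, 8]


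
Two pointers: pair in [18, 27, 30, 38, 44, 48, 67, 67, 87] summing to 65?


lo=0(18)+hi=8(87)=105
lo=0(18)+hi=7(67)=85
lo=0(18)+hi=6(67)=85
lo=0(18)+hi=5(48)=66
lo=0(18)+hi=4(44)=62
lo=1(27)+hi=4(44)=71
lo=1(27)+hi=3(38)=65

Yes: 27+38=65


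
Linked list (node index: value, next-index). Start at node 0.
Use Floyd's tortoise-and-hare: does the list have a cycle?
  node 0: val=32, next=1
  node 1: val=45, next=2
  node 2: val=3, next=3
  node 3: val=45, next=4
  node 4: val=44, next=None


Floyd's tortoise (slow, +1) and hare (fast, +2):
  init: slow=0, fast=0
  step 1: slow=1, fast=2
  step 2: slow=2, fast=4
  step 3: fast -> None, no cycle

Cycle: no


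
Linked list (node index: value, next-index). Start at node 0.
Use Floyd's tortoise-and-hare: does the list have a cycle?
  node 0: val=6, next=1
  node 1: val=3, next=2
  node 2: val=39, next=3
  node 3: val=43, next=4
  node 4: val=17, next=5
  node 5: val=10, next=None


Floyd's tortoise (slow, +1) and hare (fast, +2):
  init: slow=0, fast=0
  step 1: slow=1, fast=2
  step 2: slow=2, fast=4
  step 3: fast 4->5->None, no cycle

Cycle: no


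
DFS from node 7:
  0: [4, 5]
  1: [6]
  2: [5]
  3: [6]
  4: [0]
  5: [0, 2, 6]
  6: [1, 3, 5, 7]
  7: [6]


Visit 7, push [6]
Visit 6, push [5, 3, 1]
Visit 1, push []
Visit 3, push []
Visit 5, push [2, 0]
Visit 0, push [4]
Visit 4, push []
Visit 2, push []

DFS order: [7, 6, 1, 3, 5, 0, 4, 2]


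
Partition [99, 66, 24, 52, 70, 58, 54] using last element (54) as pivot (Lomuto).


Pivot: 54
  24 <= 54: swap -> [24, 66, 99, 52, 70, 58, 54]
  52 <= 54: swap -> [24, 52, 99, 66, 70, 58, 54]
Place pivot at 2: [24, 52, 54, 66, 70, 58, 99]

Partitioned: [24, 52, 54, 66, 70, 58, 99]


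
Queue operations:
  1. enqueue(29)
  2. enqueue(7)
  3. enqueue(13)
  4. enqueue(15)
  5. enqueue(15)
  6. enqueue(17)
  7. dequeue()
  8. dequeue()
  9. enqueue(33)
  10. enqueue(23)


enqueue(29) -> [29]
enqueue(7) -> [29, 7]
enqueue(13) -> [29, 7, 13]
enqueue(15) -> [29, 7, 13, 15]
enqueue(15) -> [29, 7, 13, 15, 15]
enqueue(17) -> [29, 7, 13, 15, 15, 17]
dequeue()->29, [7, 13, 15, 15, 17]
dequeue()->7, [13, 15, 15, 17]
enqueue(33) -> [13, 15, 15, 17, 33]
enqueue(23) -> [13, 15, 15, 17, 33, 23]

Final queue: [13, 15, 15, 17, 33, 23]


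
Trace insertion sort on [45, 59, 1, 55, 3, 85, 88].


Initial: [45, 59, 1, 55, 3, 85, 88]
Insert 59: [45, 59, 1, 55, 3, 85, 88]
Insert 1: [1, 45, 59, 55, 3, 85, 88]
Insert 55: [1, 45, 55, 59, 3, 85, 88]
Insert 3: [1, 3, 45, 55, 59, 85, 88]
Insert 85: [1, 3, 45, 55, 59, 85, 88]
Insert 88: [1, 3, 45, 55, 59, 85, 88]

Sorted: [1, 3, 45, 55, 59, 85, 88]


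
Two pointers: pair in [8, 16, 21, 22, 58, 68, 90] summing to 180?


lo=0(8)+hi=6(90)=98
lo=1(16)+hi=6(90)=106
lo=2(21)+hi=6(90)=111
lo=3(22)+hi=6(90)=112
lo=4(58)+hi=6(90)=148
lo=5(68)+hi=6(90)=158

No pair found


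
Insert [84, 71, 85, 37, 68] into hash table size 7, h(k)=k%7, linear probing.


Insert 84: h=0 -> slot 0
Insert 71: h=1 -> slot 1
Insert 85: h=1, 1 probes -> slot 2
Insert 37: h=2, 1 probes -> slot 3
Insert 68: h=5 -> slot 5

Table: [84, 71, 85, 37, None, 68, None]


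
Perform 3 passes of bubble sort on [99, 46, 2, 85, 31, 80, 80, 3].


Initial: [99, 46, 2, 85, 31, 80, 80, 3]
Pass 1: [46, 2, 85, 31, 80, 80, 3, 99] (7 swaps)
Pass 2: [2, 46, 31, 80, 80, 3, 85, 99] (5 swaps)
Pass 3: [2, 31, 46, 80, 3, 80, 85, 99] (2 swaps)

After 3 passes: [2, 31, 46, 80, 3, 80, 85, 99]


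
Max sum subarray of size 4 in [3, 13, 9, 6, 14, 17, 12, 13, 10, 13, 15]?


[0:4]: 31
[1:5]: 42
[2:6]: 46
[3:7]: 49
[4:8]: 56
[5:9]: 52
[6:10]: 48
[7:11]: 51

Max: 56 at [4:8]


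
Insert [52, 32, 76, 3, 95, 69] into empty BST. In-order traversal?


Insert 52: root
Insert 32: L from 52
Insert 76: R from 52
Insert 3: L from 52 -> L from 32
Insert 95: R from 52 -> R from 76
Insert 69: R from 52 -> L from 76

In-order: [3, 32, 52, 69, 76, 95]


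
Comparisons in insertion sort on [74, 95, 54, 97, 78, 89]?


Algorithm: insertion sort
Input: [74, 95, 54, 97, 78, 89]
Sorted: [54, 74, 78, 89, 95, 97]

10


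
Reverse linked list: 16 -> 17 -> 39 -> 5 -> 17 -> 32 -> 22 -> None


Step 1: curr=16, set curr.next=prev(None) | reversed so far: 16
Step 2: curr=17, set curr.next=prev(16) | reversed so far: 17 -> 16
Step 3: curr=39, set curr.next=prev(17) | reversed so far: 39 -> 17 -> 16
Step 4: curr=5, set curr.next=prev(39) | reversed so far: 5 -> 39 -> 17 -> 16
Step 5: curr=17, set curr.next=prev(5) | reversed so far: 17 -> 5 -> 39 -> 17 -> 16
Step 6: curr=32, set curr.next=prev(17) | reversed so far: 32 -> 17 -> 5 -> 39 -> 17 -> 16
Step 7: curr=22, set curr.next=prev(32) | reversed so far: 22 -> 32 -> 17 -> 5 -> 39 -> 17 -> 16

22 -> 32 -> 17 -> 5 -> 39 -> 17 -> 16 -> None


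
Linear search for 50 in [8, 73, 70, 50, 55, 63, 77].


i=0: 8!=50
i=1: 73!=50
i=2: 70!=50
i=3: 50==50 found!

Found at 3, 4 comps


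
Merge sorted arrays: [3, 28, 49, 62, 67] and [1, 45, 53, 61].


Take 1 from B
Take 3 from A
Take 28 from A
Take 45 from B
Take 49 from A
Take 53 from B
Take 61 from B

Merged: [1, 3, 28, 45, 49, 53, 61, 62, 67]


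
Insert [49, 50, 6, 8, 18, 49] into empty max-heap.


Insert 49: [49]
Insert 50: [50, 49]
Insert 6: [50, 49, 6]
Insert 8: [50, 49, 6, 8]
Insert 18: [50, 49, 6, 8, 18]
Insert 49: [50, 49, 49, 8, 18, 6]

Final heap: [50, 49, 49, 8, 18, 6]


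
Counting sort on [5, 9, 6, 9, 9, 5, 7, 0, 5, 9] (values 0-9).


Input: [5, 9, 6, 9, 9, 5, 7, 0, 5, 9]
Counts: [1, 0, 0, 0, 0, 3, 1, 1, 0, 4]

Sorted: [0, 5, 5, 5, 6, 7, 9, 9, 9, 9]


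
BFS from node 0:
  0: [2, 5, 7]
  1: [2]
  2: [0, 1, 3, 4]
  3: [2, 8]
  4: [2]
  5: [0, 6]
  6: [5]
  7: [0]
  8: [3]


Visit 0, enqueue [2, 5, 7]
Visit 2, enqueue [1, 3, 4]
Visit 5, enqueue [6]
Visit 7, enqueue []
Visit 1, enqueue []
Visit 3, enqueue [8]
Visit 4, enqueue []
Visit 6, enqueue []
Visit 8, enqueue []

BFS order: [0, 2, 5, 7, 1, 3, 4, 6, 8]


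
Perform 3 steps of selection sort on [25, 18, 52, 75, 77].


Initial: [25, 18, 52, 75, 77]
Step 1: min=18 at 1
  Swap: [18, 25, 52, 75, 77]
Step 2: min=25 at 1
  Swap: [18, 25, 52, 75, 77]
Step 3: min=52 at 2
  Swap: [18, 25, 52, 75, 77]

After 3 steps: [18, 25, 52, 75, 77]


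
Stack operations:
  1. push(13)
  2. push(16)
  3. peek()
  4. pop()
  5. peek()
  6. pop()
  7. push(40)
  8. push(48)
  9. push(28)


push(13) -> [13]
push(16) -> [13, 16]
peek()->16
pop()->16, [13]
peek()->13
pop()->13, []
push(40) -> [40]
push(48) -> [40, 48]
push(28) -> [40, 48, 28]

Final stack: [40, 48, 28]


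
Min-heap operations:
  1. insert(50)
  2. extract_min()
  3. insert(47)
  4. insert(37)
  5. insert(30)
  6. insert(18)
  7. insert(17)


insert(50) -> [50]
extract_min()->50, []
insert(47) -> [47]
insert(37) -> [37, 47]
insert(30) -> [30, 47, 37]
insert(18) -> [18, 30, 37, 47]
insert(17) -> [17, 18, 37, 47, 30]

Final heap: [17, 18, 37, 47, 30]


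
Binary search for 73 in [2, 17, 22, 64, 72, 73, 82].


Step 1: lo=0, hi=6, mid=3, val=64
Step 2: lo=4, hi=6, mid=5, val=73

Found at index 5


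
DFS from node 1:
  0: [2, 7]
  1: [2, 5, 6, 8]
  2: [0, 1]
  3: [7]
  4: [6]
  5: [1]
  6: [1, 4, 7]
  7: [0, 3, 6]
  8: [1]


Visit 1, push [8, 6, 5, 2]
Visit 2, push [0]
Visit 0, push [7]
Visit 7, push [6, 3]
Visit 3, push []
Visit 6, push [4]
Visit 4, push []
Visit 5, push []
Visit 8, push []

DFS order: [1, 2, 0, 7, 3, 6, 4, 5, 8]


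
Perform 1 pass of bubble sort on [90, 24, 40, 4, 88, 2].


Initial: [90, 24, 40, 4, 88, 2]
Pass 1: [24, 40, 4, 88, 2, 90] (5 swaps)

After 1 pass: [24, 40, 4, 88, 2, 90]


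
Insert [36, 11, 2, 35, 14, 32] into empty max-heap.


Insert 36: [36]
Insert 11: [36, 11]
Insert 2: [36, 11, 2]
Insert 35: [36, 35, 2, 11]
Insert 14: [36, 35, 2, 11, 14]
Insert 32: [36, 35, 32, 11, 14, 2]

Final heap: [36, 35, 32, 11, 14, 2]


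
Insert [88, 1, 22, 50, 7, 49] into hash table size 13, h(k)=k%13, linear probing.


Insert 88: h=10 -> slot 10
Insert 1: h=1 -> slot 1
Insert 22: h=9 -> slot 9
Insert 50: h=11 -> slot 11
Insert 7: h=7 -> slot 7
Insert 49: h=10, 2 probes -> slot 12

Table: [None, 1, None, None, None, None, None, 7, None, 22, 88, 50, 49]


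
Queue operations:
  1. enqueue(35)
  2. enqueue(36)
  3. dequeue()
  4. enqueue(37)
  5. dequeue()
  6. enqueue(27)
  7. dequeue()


enqueue(35) -> [35]
enqueue(36) -> [35, 36]
dequeue()->35, [36]
enqueue(37) -> [36, 37]
dequeue()->36, [37]
enqueue(27) -> [37, 27]
dequeue()->37, [27]

Final queue: [27]


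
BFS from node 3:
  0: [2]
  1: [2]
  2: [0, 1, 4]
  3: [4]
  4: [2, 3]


Visit 3, enqueue [4]
Visit 4, enqueue [2]
Visit 2, enqueue [0, 1]
Visit 0, enqueue []
Visit 1, enqueue []

BFS order: [3, 4, 2, 0, 1]


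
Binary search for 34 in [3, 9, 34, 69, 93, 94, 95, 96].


Step 1: lo=0, hi=7, mid=3, val=69
Step 2: lo=0, hi=2, mid=1, val=9
Step 3: lo=2, hi=2, mid=2, val=34

Found at index 2


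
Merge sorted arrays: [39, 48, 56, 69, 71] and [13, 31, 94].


Take 13 from B
Take 31 from B
Take 39 from A
Take 48 from A
Take 56 from A
Take 69 from A
Take 71 from A

Merged: [13, 31, 39, 48, 56, 69, 71, 94]


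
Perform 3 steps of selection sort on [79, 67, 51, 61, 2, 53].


Initial: [79, 67, 51, 61, 2, 53]
Step 1: min=2 at 4
  Swap: [2, 67, 51, 61, 79, 53]
Step 2: min=51 at 2
  Swap: [2, 51, 67, 61, 79, 53]
Step 3: min=53 at 5
  Swap: [2, 51, 53, 61, 79, 67]

After 3 steps: [2, 51, 53, 61, 79, 67]


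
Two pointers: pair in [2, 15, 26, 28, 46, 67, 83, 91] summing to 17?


lo=0(2)+hi=7(91)=93
lo=0(2)+hi=6(83)=85
lo=0(2)+hi=5(67)=69
lo=0(2)+hi=4(46)=48
lo=0(2)+hi=3(28)=30
lo=0(2)+hi=2(26)=28
lo=0(2)+hi=1(15)=17

Yes: 2+15=17


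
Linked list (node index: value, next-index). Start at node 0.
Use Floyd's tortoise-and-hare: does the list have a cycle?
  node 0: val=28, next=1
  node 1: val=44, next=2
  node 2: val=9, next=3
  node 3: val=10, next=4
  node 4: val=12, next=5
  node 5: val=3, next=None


Floyd's tortoise (slow, +1) and hare (fast, +2):
  init: slow=0, fast=0
  step 1: slow=1, fast=2
  step 2: slow=2, fast=4
  step 3: fast 4->5->None, no cycle

Cycle: no


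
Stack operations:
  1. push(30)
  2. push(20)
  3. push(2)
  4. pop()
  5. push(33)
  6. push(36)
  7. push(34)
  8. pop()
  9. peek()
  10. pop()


push(30) -> [30]
push(20) -> [30, 20]
push(2) -> [30, 20, 2]
pop()->2, [30, 20]
push(33) -> [30, 20, 33]
push(36) -> [30, 20, 33, 36]
push(34) -> [30, 20, 33, 36, 34]
pop()->34, [30, 20, 33, 36]
peek()->36
pop()->36, [30, 20, 33]

Final stack: [30, 20, 33]


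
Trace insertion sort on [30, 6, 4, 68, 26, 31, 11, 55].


Initial: [30, 6, 4, 68, 26, 31, 11, 55]
Insert 6: [6, 30, 4, 68, 26, 31, 11, 55]
Insert 4: [4, 6, 30, 68, 26, 31, 11, 55]
Insert 68: [4, 6, 30, 68, 26, 31, 11, 55]
Insert 26: [4, 6, 26, 30, 68, 31, 11, 55]
Insert 31: [4, 6, 26, 30, 31, 68, 11, 55]
Insert 11: [4, 6, 11, 26, 30, 31, 68, 55]
Insert 55: [4, 6, 11, 26, 30, 31, 55, 68]

Sorted: [4, 6, 11, 26, 30, 31, 55, 68]


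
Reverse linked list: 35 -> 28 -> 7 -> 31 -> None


Step 1: curr=35, set curr.next=prev(None) | reversed so far: 35
Step 2: curr=28, set curr.next=prev(35) | reversed so far: 28 -> 35
Step 3: curr=7, set curr.next=prev(28) | reversed so far: 7 -> 28 -> 35
Step 4: curr=31, set curr.next=prev(7) | reversed so far: 31 -> 7 -> 28 -> 35

31 -> 7 -> 28 -> 35 -> None


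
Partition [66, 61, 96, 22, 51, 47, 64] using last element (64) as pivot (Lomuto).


Pivot: 64
  61 <= 64: swap -> [61, 66, 96, 22, 51, 47, 64]
  22 <= 64: swap -> [61, 22, 96, 66, 51, 47, 64]
  51 <= 64: swap -> [61, 22, 51, 66, 96, 47, 64]
  47 <= 64: swap -> [61, 22, 51, 47, 96, 66, 64]
Place pivot at 4: [61, 22, 51, 47, 64, 66, 96]

Partitioned: [61, 22, 51, 47, 64, 66, 96]


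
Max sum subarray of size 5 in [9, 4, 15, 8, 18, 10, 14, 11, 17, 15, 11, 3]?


[0:5]: 54
[1:6]: 55
[2:7]: 65
[3:8]: 61
[4:9]: 70
[5:10]: 67
[6:11]: 68
[7:12]: 57

Max: 70 at [4:9]


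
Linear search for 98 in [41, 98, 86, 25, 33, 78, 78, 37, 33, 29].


i=0: 41!=98
i=1: 98==98 found!

Found at 1, 2 comps


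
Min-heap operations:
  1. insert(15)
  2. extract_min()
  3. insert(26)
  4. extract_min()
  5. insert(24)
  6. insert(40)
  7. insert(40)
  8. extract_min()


insert(15) -> [15]
extract_min()->15, []
insert(26) -> [26]
extract_min()->26, []
insert(24) -> [24]
insert(40) -> [24, 40]
insert(40) -> [24, 40, 40]
extract_min()->24, [40, 40]

Final heap: [40, 40]


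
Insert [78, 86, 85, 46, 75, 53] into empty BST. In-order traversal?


Insert 78: root
Insert 86: R from 78
Insert 85: R from 78 -> L from 86
Insert 46: L from 78
Insert 75: L from 78 -> R from 46
Insert 53: L from 78 -> R from 46 -> L from 75

In-order: [46, 53, 75, 78, 85, 86]


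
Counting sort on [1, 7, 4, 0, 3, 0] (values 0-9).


Input: [1, 7, 4, 0, 3, 0]
Counts: [2, 1, 0, 1, 1, 0, 0, 1, 0, 0]

Sorted: [0, 0, 1, 3, 4, 7]


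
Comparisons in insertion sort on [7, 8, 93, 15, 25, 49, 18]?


Algorithm: insertion sort
Input: [7, 8, 93, 15, 25, 49, 18]
Sorted: [7, 8, 15, 18, 25, 49, 93]

12


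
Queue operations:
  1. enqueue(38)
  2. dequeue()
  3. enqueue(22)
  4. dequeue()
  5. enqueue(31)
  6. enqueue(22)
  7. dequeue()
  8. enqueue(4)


enqueue(38) -> [38]
dequeue()->38, []
enqueue(22) -> [22]
dequeue()->22, []
enqueue(31) -> [31]
enqueue(22) -> [31, 22]
dequeue()->31, [22]
enqueue(4) -> [22, 4]

Final queue: [22, 4]


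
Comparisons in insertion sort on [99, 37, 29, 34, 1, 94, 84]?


Algorithm: insertion sort
Input: [99, 37, 29, 34, 1, 94, 84]
Sorted: [1, 29, 34, 37, 84, 94, 99]

15


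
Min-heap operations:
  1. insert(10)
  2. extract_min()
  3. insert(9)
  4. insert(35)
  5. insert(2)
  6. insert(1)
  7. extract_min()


insert(10) -> [10]
extract_min()->10, []
insert(9) -> [9]
insert(35) -> [9, 35]
insert(2) -> [2, 35, 9]
insert(1) -> [1, 2, 9, 35]
extract_min()->1, [2, 35, 9]

Final heap: [2, 35, 9]


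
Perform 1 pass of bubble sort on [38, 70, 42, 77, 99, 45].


Initial: [38, 70, 42, 77, 99, 45]
Pass 1: [38, 42, 70, 77, 45, 99] (2 swaps)

After 1 pass: [38, 42, 70, 77, 45, 99]


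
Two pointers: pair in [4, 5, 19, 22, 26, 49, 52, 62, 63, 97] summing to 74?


lo=0(4)+hi=9(97)=101
lo=0(4)+hi=8(63)=67
lo=1(5)+hi=8(63)=68
lo=2(19)+hi=8(63)=82
lo=2(19)+hi=7(62)=81
lo=2(19)+hi=6(52)=71
lo=3(22)+hi=6(52)=74

Yes: 22+52=74


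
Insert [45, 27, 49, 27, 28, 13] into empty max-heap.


Insert 45: [45]
Insert 27: [45, 27]
Insert 49: [49, 27, 45]
Insert 27: [49, 27, 45, 27]
Insert 28: [49, 28, 45, 27, 27]
Insert 13: [49, 28, 45, 27, 27, 13]

Final heap: [49, 28, 45, 27, 27, 13]


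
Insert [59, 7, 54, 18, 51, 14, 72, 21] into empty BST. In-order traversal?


Insert 59: root
Insert 7: L from 59
Insert 54: L from 59 -> R from 7
Insert 18: L from 59 -> R from 7 -> L from 54
Insert 51: L from 59 -> R from 7 -> L from 54 -> R from 18
Insert 14: L from 59 -> R from 7 -> L from 54 -> L from 18
Insert 72: R from 59
Insert 21: L from 59 -> R from 7 -> L from 54 -> R from 18 -> L from 51

In-order: [7, 14, 18, 21, 51, 54, 59, 72]


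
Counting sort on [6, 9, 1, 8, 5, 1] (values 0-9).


Input: [6, 9, 1, 8, 5, 1]
Counts: [0, 2, 0, 0, 0, 1, 1, 0, 1, 1]

Sorted: [1, 1, 5, 6, 8, 9]


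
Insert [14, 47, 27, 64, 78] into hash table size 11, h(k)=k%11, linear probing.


Insert 14: h=3 -> slot 3
Insert 47: h=3, 1 probes -> slot 4
Insert 27: h=5 -> slot 5
Insert 64: h=9 -> slot 9
Insert 78: h=1 -> slot 1

Table: [None, 78, None, 14, 47, 27, None, None, None, 64, None]


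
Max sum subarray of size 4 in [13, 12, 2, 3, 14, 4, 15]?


[0:4]: 30
[1:5]: 31
[2:6]: 23
[3:7]: 36

Max: 36 at [3:7]


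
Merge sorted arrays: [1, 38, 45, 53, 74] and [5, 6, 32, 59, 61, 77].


Take 1 from A
Take 5 from B
Take 6 from B
Take 32 from B
Take 38 from A
Take 45 from A
Take 53 from A
Take 59 from B
Take 61 from B
Take 74 from A

Merged: [1, 5, 6, 32, 38, 45, 53, 59, 61, 74, 77]


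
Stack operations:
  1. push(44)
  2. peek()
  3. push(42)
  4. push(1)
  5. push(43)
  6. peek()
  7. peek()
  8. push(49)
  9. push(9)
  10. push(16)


push(44) -> [44]
peek()->44
push(42) -> [44, 42]
push(1) -> [44, 42, 1]
push(43) -> [44, 42, 1, 43]
peek()->43
peek()->43
push(49) -> [44, 42, 1, 43, 49]
push(9) -> [44, 42, 1, 43, 49, 9]
push(16) -> [44, 42, 1, 43, 49, 9, 16]

Final stack: [44, 42, 1, 43, 49, 9, 16]


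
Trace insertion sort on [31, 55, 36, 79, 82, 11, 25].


Initial: [31, 55, 36, 79, 82, 11, 25]
Insert 55: [31, 55, 36, 79, 82, 11, 25]
Insert 36: [31, 36, 55, 79, 82, 11, 25]
Insert 79: [31, 36, 55, 79, 82, 11, 25]
Insert 82: [31, 36, 55, 79, 82, 11, 25]
Insert 11: [11, 31, 36, 55, 79, 82, 25]
Insert 25: [11, 25, 31, 36, 55, 79, 82]

Sorted: [11, 25, 31, 36, 55, 79, 82]


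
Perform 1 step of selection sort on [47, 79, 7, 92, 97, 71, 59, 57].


Initial: [47, 79, 7, 92, 97, 71, 59, 57]
Step 1: min=7 at 2
  Swap: [7, 79, 47, 92, 97, 71, 59, 57]

After 1 step: [7, 79, 47, 92, 97, 71, 59, 57]


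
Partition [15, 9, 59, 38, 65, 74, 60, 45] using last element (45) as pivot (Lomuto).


Pivot: 45
  15 <= 45: advance i (no swap)
  9 <= 45: advance i (no swap)
  38 <= 45: swap -> [15, 9, 38, 59, 65, 74, 60, 45]
Place pivot at 3: [15, 9, 38, 45, 65, 74, 60, 59]

Partitioned: [15, 9, 38, 45, 65, 74, 60, 59]


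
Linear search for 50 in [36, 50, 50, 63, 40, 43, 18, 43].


i=0: 36!=50
i=1: 50==50 found!

Found at 1, 2 comps


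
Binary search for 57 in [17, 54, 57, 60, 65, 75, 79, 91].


Step 1: lo=0, hi=7, mid=3, val=60
Step 2: lo=0, hi=2, mid=1, val=54
Step 3: lo=2, hi=2, mid=2, val=57

Found at index 2


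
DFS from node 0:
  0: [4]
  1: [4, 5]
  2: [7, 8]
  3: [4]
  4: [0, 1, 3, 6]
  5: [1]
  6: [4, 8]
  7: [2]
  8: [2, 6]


Visit 0, push [4]
Visit 4, push [6, 3, 1]
Visit 1, push [5]
Visit 5, push []
Visit 3, push []
Visit 6, push [8]
Visit 8, push [2]
Visit 2, push [7]
Visit 7, push []

DFS order: [0, 4, 1, 5, 3, 6, 8, 2, 7]


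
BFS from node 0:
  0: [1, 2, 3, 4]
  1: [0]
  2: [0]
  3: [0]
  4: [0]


Visit 0, enqueue [1, 2, 3, 4]
Visit 1, enqueue []
Visit 2, enqueue []
Visit 3, enqueue []
Visit 4, enqueue []

BFS order: [0, 1, 2, 3, 4]


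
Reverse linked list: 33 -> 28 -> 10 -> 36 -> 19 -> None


Step 1: curr=33, set curr.next=prev(None) | reversed so far: 33
Step 2: curr=28, set curr.next=prev(33) | reversed so far: 28 -> 33
Step 3: curr=10, set curr.next=prev(28) | reversed so far: 10 -> 28 -> 33
Step 4: curr=36, set curr.next=prev(10) | reversed so far: 36 -> 10 -> 28 -> 33
Step 5: curr=19, set curr.next=prev(36) | reversed so far: 19 -> 36 -> 10 -> 28 -> 33

19 -> 36 -> 10 -> 28 -> 33 -> None


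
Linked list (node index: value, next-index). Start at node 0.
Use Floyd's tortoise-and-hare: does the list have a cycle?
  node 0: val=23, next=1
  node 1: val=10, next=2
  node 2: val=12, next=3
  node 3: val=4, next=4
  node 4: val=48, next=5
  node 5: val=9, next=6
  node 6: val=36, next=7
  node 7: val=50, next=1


Floyd's tortoise (slow, +1) and hare (fast, +2):
  init: slow=0, fast=0
  step 1: slow=1, fast=2
  step 2: slow=2, fast=4
  step 3: slow=3, fast=6
  step 4: slow=4, fast=1
  step 5: slow=5, fast=3
  step 6: slow=6, fast=5
  step 7: slow=7, fast=7
  slow == fast at node 7: cycle detected

Cycle: yes


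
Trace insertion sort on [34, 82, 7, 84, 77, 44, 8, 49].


Initial: [34, 82, 7, 84, 77, 44, 8, 49]
Insert 82: [34, 82, 7, 84, 77, 44, 8, 49]
Insert 7: [7, 34, 82, 84, 77, 44, 8, 49]
Insert 84: [7, 34, 82, 84, 77, 44, 8, 49]
Insert 77: [7, 34, 77, 82, 84, 44, 8, 49]
Insert 44: [7, 34, 44, 77, 82, 84, 8, 49]
Insert 8: [7, 8, 34, 44, 77, 82, 84, 49]
Insert 49: [7, 8, 34, 44, 49, 77, 82, 84]

Sorted: [7, 8, 34, 44, 49, 77, 82, 84]


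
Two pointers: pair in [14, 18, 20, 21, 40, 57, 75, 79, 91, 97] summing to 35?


lo=0(14)+hi=9(97)=111
lo=0(14)+hi=8(91)=105
lo=0(14)+hi=7(79)=93
lo=0(14)+hi=6(75)=89
lo=0(14)+hi=5(57)=71
lo=0(14)+hi=4(40)=54
lo=0(14)+hi=3(21)=35

Yes: 14+21=35


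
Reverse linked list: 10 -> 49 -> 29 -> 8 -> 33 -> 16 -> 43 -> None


Step 1: curr=10, set curr.next=prev(None) | reversed so far: 10
Step 2: curr=49, set curr.next=prev(10) | reversed so far: 49 -> 10
Step 3: curr=29, set curr.next=prev(49) | reversed so far: 29 -> 49 -> 10
Step 4: curr=8, set curr.next=prev(29) | reversed so far: 8 -> 29 -> 49 -> 10
Step 5: curr=33, set curr.next=prev(8) | reversed so far: 33 -> 8 -> 29 -> 49 -> 10
Step 6: curr=16, set curr.next=prev(33) | reversed so far: 16 -> 33 -> 8 -> 29 -> 49 -> 10
Step 7: curr=43, set curr.next=prev(16) | reversed so far: 43 -> 16 -> 33 -> 8 -> 29 -> 49 -> 10

43 -> 16 -> 33 -> 8 -> 29 -> 49 -> 10 -> None


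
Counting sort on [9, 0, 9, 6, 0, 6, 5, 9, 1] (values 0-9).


Input: [9, 0, 9, 6, 0, 6, 5, 9, 1]
Counts: [2, 1, 0, 0, 0, 1, 2, 0, 0, 3]

Sorted: [0, 0, 1, 5, 6, 6, 9, 9, 9]


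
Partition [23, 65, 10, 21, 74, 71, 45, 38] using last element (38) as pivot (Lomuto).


Pivot: 38
  23 <= 38: advance i (no swap)
  10 <= 38: swap -> [23, 10, 65, 21, 74, 71, 45, 38]
  21 <= 38: swap -> [23, 10, 21, 65, 74, 71, 45, 38]
Place pivot at 3: [23, 10, 21, 38, 74, 71, 45, 65]

Partitioned: [23, 10, 21, 38, 74, 71, 45, 65]


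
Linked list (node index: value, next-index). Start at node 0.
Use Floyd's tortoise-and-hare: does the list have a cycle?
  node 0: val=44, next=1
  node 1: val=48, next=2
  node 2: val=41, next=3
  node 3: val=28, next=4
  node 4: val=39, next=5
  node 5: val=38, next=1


Floyd's tortoise (slow, +1) and hare (fast, +2):
  init: slow=0, fast=0
  step 1: slow=1, fast=2
  step 2: slow=2, fast=4
  step 3: slow=3, fast=1
  step 4: slow=4, fast=3
  step 5: slow=5, fast=5
  slow == fast at node 5: cycle detected

Cycle: yes


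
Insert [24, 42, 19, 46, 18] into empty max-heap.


Insert 24: [24]
Insert 42: [42, 24]
Insert 19: [42, 24, 19]
Insert 46: [46, 42, 19, 24]
Insert 18: [46, 42, 19, 24, 18]

Final heap: [46, 42, 19, 24, 18]


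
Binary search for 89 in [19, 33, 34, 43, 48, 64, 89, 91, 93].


Step 1: lo=0, hi=8, mid=4, val=48
Step 2: lo=5, hi=8, mid=6, val=89

Found at index 6


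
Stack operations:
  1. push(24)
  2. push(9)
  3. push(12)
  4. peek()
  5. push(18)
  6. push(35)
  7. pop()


push(24) -> [24]
push(9) -> [24, 9]
push(12) -> [24, 9, 12]
peek()->12
push(18) -> [24, 9, 12, 18]
push(35) -> [24, 9, 12, 18, 35]
pop()->35, [24, 9, 12, 18]

Final stack: [24, 9, 12, 18]


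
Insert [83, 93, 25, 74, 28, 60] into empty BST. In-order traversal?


Insert 83: root
Insert 93: R from 83
Insert 25: L from 83
Insert 74: L from 83 -> R from 25
Insert 28: L from 83 -> R from 25 -> L from 74
Insert 60: L from 83 -> R from 25 -> L from 74 -> R from 28

In-order: [25, 28, 60, 74, 83, 93]


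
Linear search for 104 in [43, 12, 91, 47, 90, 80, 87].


i=0: 43!=104
i=1: 12!=104
i=2: 91!=104
i=3: 47!=104
i=4: 90!=104
i=5: 80!=104
i=6: 87!=104

Not found, 7 comps


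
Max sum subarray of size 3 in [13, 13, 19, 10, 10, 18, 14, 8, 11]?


[0:3]: 45
[1:4]: 42
[2:5]: 39
[3:6]: 38
[4:7]: 42
[5:8]: 40
[6:9]: 33

Max: 45 at [0:3]


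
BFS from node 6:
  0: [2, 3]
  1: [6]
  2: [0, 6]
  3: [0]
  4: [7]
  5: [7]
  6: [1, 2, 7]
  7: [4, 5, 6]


Visit 6, enqueue [1, 2, 7]
Visit 1, enqueue []
Visit 2, enqueue [0]
Visit 7, enqueue [4, 5]
Visit 0, enqueue [3]
Visit 4, enqueue []
Visit 5, enqueue []
Visit 3, enqueue []

BFS order: [6, 1, 2, 7, 0, 4, 5, 3]


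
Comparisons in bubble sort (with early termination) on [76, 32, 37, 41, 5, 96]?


Algorithm: bubble sort (with early termination)
Input: [76, 32, 37, 41, 5, 96]
Sorted: [5, 32, 37, 41, 76, 96]

15


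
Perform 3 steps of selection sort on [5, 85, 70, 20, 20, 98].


Initial: [5, 85, 70, 20, 20, 98]
Step 1: min=5 at 0
  Swap: [5, 85, 70, 20, 20, 98]
Step 2: min=20 at 3
  Swap: [5, 20, 70, 85, 20, 98]
Step 3: min=20 at 4
  Swap: [5, 20, 20, 85, 70, 98]

After 3 steps: [5, 20, 20, 85, 70, 98]
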